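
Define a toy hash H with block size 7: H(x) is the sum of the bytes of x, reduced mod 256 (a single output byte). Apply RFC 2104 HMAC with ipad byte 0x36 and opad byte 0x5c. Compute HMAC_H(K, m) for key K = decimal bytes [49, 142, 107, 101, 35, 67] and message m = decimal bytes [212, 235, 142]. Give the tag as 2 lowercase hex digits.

25

Key decimal bytes [49, 142, 107, 101, 35, 67] = 31 8e 6b 65 23 43 is 6 bytes ≤ B = 7; zero-pad to 7 bytes: K' = 31 8e 6b 65 23 43 00.
K' ⊕ ipad = 07 b8 5d 53 15 75 36.  K' ⊕ opad = 6d d2 37 39 7f 1f 5c.
Inner input = (K'⊕ipad) ∥ m = 07 b8 5d 53 15 75 36 ∥ d4 eb 8e.
Inner hash: sum = 7+184+93+83+21+117+54+212+235+142 = 1148; mod 256 = 124 → 7c.
Outer input = (K'⊕opad) ∥ inner = 6d d2 37 39 7f 1f 5c ∥ 7c.
Outer hash (tag): sum = 109+210+55+57+127+31+92+124 = 805; mod 256 = 37 → 25.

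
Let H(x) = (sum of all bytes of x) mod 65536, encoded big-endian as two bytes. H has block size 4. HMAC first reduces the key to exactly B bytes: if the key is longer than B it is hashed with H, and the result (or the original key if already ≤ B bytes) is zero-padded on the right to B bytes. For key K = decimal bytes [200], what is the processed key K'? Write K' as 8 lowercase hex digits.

c8000000

Key decimal bytes [200] = c8 is 1 byte ≤ B = 4; zero-pad to 4 bytes: K' = c8 00 00 00.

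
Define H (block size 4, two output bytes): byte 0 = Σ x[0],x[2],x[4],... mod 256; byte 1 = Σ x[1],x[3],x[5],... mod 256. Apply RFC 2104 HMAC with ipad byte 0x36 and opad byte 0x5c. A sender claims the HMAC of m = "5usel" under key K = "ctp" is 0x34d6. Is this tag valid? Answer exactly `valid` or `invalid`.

invalid

Key "ctp" = 63 74 70 is 3 bytes ≤ B = 4; zero-pad to 4 bytes: K' = 63 74 70 00.
K' ⊕ ipad = 55 42 46 36; K' ⊕ opad = 3f 28 2c 5c.
Inner hash: even-index sum = 431 mod 256 = 175; odd-index sum = 338 mod 256 = 82 → af 52.
Outer hash (recomputed tag): even-index sum = 282 mod 256 = 26; odd-index sum = 214 mod 256 = 214 → 1a d6.
Recomputed tag = 1ad6; claimed = 34d6 → mismatch.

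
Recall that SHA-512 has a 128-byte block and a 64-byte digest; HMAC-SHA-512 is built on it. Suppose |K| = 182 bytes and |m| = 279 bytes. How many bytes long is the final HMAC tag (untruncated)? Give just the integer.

The tag is one SHA-512 digest: 64 bytes.

64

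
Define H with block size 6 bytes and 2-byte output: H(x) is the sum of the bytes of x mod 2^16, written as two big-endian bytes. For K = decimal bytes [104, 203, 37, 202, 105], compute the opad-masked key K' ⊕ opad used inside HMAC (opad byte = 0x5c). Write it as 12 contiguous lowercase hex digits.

Key decimal bytes [104, 203, 37, 202, 105] = 68 cb 25 ca 69 is 5 bytes ≤ B = 6; zero-pad to 6 bytes: K' = 68 cb 25 ca 69 00.
XOR each byte with 0x5c: 68⊕5c=34, cb⊕5c=97, 25⊕5c=79, ca⊕5c=96, 69⊕5c=35, 00⊕5c=5c.

34977996355c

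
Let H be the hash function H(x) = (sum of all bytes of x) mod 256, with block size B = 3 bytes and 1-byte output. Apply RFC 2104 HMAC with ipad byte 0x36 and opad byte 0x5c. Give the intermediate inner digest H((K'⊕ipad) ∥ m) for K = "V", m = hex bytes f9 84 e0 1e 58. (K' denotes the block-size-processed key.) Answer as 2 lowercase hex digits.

Key "V" = 56 is 1 byte ≤ B = 3; zero-pad to 3 bytes: K' = 56 00 00.
K' ⊕ ipad = 60 36 36.
Inner input = 60 36 36 ∥ f9 84 e0 1e 58.
Inner hash: sum = 96+54+54+249+132+224+30+88 = 927; mod 256 = 159 → 9f.

9f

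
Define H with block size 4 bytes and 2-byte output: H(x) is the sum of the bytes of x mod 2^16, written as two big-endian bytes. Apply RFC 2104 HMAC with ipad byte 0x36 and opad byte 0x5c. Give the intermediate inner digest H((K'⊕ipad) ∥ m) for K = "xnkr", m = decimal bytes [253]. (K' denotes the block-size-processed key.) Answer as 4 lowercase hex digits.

0244

Key "xnkr" = 78 6e 6b 72 is exactly B = 4 bytes: K' = 78 6e 6b 72.
K' ⊕ ipad = 4e 58 5d 44.
Inner input = 4e 58 5d 44 ∥ fd.
Inner hash: sum = 78+88+93+68+253 = 580 → 02 44.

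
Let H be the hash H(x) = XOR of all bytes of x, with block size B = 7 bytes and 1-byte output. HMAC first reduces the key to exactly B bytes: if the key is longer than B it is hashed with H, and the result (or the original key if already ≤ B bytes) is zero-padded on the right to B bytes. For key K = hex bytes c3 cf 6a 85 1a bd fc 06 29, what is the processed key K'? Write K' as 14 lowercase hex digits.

|K| = 9 > B = 7, so first hash the key.
H(K): XOR c3⊕cf⊕6a⊕85⊕1a⊕bd⊕fc⊕06⊕29 = 97.
Zero-pad H(K) = 97 to 7 bytes: K' = 97 00 00 00 00 00 00.

97000000000000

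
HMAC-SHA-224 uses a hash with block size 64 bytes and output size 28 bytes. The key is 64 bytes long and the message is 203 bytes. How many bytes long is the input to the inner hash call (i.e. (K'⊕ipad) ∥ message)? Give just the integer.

Key is 64 ≤ 64 bytes, zero-padded: |K'| = 64.
Inner input = (K'⊕ipad) ∥ m → 64 + 203 = 267 bytes.

267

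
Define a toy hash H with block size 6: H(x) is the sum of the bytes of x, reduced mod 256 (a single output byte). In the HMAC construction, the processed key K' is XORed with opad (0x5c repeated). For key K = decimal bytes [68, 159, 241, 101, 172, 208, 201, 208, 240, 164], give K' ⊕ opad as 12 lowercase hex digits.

Key decimal bytes [68, 159, 241, 101, 172, 208, 201, 208, 240, 164] = 44 9f f1 65 ac d0 c9 d0 f0 a4 is 10 bytes > B = 6, so hash it first: H(key) = e2, then zero-pad to 6 bytes: K' = e2 00 00 00 00 00.
XOR each byte with 0x5c: e2⊕5c=be, 00⊕5c=5c, 00⊕5c=5c, 00⊕5c=5c, 00⊕5c=5c, 00⊕5c=5c.

be5c5c5c5c5c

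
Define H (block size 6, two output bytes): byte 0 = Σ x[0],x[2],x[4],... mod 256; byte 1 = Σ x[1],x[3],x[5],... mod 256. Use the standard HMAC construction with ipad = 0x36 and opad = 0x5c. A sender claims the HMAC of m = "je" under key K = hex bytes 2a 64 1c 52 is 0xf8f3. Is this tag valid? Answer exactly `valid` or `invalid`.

valid

Key hex bytes 2a 64 1c 52 is 4 bytes ≤ B = 6; zero-pad to 6 bytes: K' = 2a 64 1c 52 00 00.
K' ⊕ ipad = 1c 52 2a 64 36 36; K' ⊕ opad = 76 38 40 0e 5c 5c.
Inner hash: even-index sum = 230 mod 256 = 230; odd-index sum = 337 mod 256 = 81 → e6 51.
Outer hash (recomputed tag): even-index sum = 504 mod 256 = 248; odd-index sum = 243 mod 256 = 243 → f8 f3.
Recomputed tag = f8f3; claimed = f8f3 → match.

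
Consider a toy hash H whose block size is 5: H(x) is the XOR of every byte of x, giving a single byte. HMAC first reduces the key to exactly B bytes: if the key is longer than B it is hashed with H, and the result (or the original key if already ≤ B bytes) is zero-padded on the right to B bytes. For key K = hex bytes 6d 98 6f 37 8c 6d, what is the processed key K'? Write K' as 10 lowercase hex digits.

4c00000000

|K| = 6 > B = 5, so first hash the key.
H(K): XOR 6d⊕98⊕6f⊕37⊕8c⊕6d = 4c.
Zero-pad H(K) = 4c to 5 bytes: K' = 4c 00 00 00 00.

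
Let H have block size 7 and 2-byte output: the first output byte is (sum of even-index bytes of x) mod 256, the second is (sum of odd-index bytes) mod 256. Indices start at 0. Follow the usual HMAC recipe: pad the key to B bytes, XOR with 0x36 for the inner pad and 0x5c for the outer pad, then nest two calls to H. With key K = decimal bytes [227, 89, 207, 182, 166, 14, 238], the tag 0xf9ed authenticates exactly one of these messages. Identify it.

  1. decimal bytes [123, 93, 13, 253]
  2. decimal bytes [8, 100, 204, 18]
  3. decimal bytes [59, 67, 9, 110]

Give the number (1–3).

Key decimal bytes [227, 89, 207, 182, 166, 14, 238] = e3 59 cf b6 a6 0e ee is exactly B = 7 bytes: K' = e3 59 cf b6 a6 0e ee.
K' ⊕ ipad = d5 6f f9 80 90 38 d8; K' ⊕ opad = bf 05 93 ea fa 52 b2.
m1: inner = H(d5 6f f9 80 90 38 d8 7b 5d 0d fd) = 90 af; tag = H(bf 05 93 ea fa 52 b2 90 af) = add1
m2: inner = H(d5 6f f9 80 90 38 d8 08 64 cc 12) = ac fb; tag = H(bf 05 93 ea fa 52 b2 ac fb) = f9ed ← matches
m3: inner = H(d5 6f f9 80 90 38 d8 3b 43 09 6e) = e7 6b; tag = H(bf 05 93 ea fa 52 b2 e7 6b) = 6928

2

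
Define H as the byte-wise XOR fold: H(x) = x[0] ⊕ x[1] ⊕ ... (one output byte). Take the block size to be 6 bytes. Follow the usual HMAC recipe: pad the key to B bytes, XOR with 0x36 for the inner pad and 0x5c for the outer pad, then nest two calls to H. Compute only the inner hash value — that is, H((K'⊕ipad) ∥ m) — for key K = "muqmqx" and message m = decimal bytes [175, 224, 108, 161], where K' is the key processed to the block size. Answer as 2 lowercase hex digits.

8f

Key "muqmqx" = 6d 75 71 6d 71 78 is exactly B = 6 bytes: K' = 6d 75 71 6d 71 78.
K' ⊕ ipad = 5b 43 47 5b 47 4e.
Inner input = 5b 43 47 5b 47 4e ∥ af e0 6c a1.
Inner hash: XOR 5b⊕43⊕47⊕5b⊕47⊕4e⊕af⊕e0⊕6c⊕a1 = 8f.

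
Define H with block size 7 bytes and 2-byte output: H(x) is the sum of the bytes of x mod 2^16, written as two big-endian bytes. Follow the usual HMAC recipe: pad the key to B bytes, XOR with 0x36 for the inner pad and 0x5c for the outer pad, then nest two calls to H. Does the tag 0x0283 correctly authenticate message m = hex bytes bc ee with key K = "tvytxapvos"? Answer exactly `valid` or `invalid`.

valid

Key "tvytxapvos" = 74 76 79 74 78 61 70 76 6f 73 is 10 bytes > B = 7, so hash it first: H(key) = 04 78, then zero-pad to 7 bytes: K' = 04 78 00 00 00 00 00.
K' ⊕ ipad = 32 4e 36 36 36 36 36; K' ⊕ opad = 58 24 5c 5c 5c 5c 5c.
Inner hash: sum = 50+78+54+54+54+54+54+188+238 = 824 → 03 38.
Outer hash (recomputed tag): sum = 88+36+92+92+92+92+92+3+56 = 643 → 02 83.
Recomputed tag = 0283; claimed = 0283 → match.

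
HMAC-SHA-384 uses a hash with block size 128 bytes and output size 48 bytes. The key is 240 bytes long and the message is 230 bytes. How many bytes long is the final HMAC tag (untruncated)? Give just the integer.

48

The tag is one SHA-384 digest: 48 bytes.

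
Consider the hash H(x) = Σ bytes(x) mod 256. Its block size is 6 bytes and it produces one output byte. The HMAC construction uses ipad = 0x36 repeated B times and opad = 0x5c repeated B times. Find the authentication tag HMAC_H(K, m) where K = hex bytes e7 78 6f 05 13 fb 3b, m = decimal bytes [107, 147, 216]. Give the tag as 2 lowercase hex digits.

1a

Key hex bytes e7 78 6f 05 13 fb 3b is 7 bytes > B = 6, so hash it first: H(key) = 1c, then zero-pad to 6 bytes: K' = 1c 00 00 00 00 00.
K' ⊕ ipad = 2a 36 36 36 36 36.  K' ⊕ opad = 40 5c 5c 5c 5c 5c.
Inner input = (K'⊕ipad) ∥ m = 2a 36 36 36 36 36 ∥ 6b 93 d8.
Inner hash: sum = 42+54+54+54+54+54+107+147+216 = 782; mod 256 = 14 → 0e.
Outer input = (K'⊕opad) ∥ inner = 40 5c 5c 5c 5c 5c ∥ 0e.
Outer hash (tag): sum = 64+92+92+92+92+92+14 = 538; mod 256 = 26 → 1a.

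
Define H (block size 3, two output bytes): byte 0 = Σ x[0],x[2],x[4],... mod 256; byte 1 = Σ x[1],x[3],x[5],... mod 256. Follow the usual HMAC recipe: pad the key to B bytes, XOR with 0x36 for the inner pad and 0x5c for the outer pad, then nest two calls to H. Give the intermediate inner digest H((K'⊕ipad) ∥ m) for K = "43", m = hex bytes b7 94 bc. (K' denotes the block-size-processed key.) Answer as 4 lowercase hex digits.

Key "43" = 34 33 is 2 bytes ≤ B = 3; zero-pad to 3 bytes: K' = 34 33 00.
K' ⊕ ipad = 02 05 36.
Inner input = 02 05 36 ∥ b7 94 bc.
Inner hash: even-index sum = 204 mod 256 = 204; odd-index sum = 376 mod 256 = 120 → cc 78.

cc78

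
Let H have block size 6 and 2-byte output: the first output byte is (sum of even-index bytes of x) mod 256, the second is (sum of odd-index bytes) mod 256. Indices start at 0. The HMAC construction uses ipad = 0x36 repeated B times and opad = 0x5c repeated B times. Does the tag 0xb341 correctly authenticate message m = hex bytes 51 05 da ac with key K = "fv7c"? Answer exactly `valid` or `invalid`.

valid

Key "fv7c" = 66 76 37 63 is 4 bytes ≤ B = 6; zero-pad to 6 bytes: K' = 66 76 37 63 00 00.
K' ⊕ ipad = 50 40 01 55 36 36; K' ⊕ opad = 3a 2a 6b 3f 5c 5c.
Inner hash: even-index sum = 434 mod 256 = 178; odd-index sum = 380 mod 256 = 124 → b2 7c.
Outer hash (recomputed tag): even-index sum = 435 mod 256 = 179; odd-index sum = 321 mod 256 = 65 → b3 41.
Recomputed tag = b341; claimed = b341 → match.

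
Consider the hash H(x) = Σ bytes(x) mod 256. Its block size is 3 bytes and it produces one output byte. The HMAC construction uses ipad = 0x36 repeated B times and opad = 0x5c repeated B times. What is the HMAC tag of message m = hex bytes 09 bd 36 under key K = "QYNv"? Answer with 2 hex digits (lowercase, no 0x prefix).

Key "QYNv" = 51 59 4e 76 is 4 bytes > B = 3, so hash it first: H(key) = 6e, then zero-pad to 3 bytes: K' = 6e 00 00.
K' ⊕ ipad = 58 36 36.  K' ⊕ opad = 32 5c 5c.
Inner input = (K'⊕ipad) ∥ m = 58 36 36 ∥ 09 bd 36.
Inner hash: sum = 88+54+54+9+189+54 = 448; mod 256 = 192 → c0.
Outer input = (K'⊕opad) ∥ inner = 32 5c 5c ∥ c0.
Outer hash (tag): sum = 50+92+92+192 = 426; mod 256 = 170 → aa.

aa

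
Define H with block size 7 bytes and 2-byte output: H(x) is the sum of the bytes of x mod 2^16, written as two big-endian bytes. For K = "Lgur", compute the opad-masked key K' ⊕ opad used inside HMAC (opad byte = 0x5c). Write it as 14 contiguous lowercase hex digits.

103b292e5c5c5c

Key "Lgur" = 4c 67 75 72 is 4 bytes ≤ B = 7; zero-pad to 7 bytes: K' = 4c 67 75 72 00 00 00.
XOR each byte with 0x5c: 4c⊕5c=10, 67⊕5c=3b, 75⊕5c=29, 72⊕5c=2e, 00⊕5c=5c, 00⊕5c=5c, 00⊕5c=5c.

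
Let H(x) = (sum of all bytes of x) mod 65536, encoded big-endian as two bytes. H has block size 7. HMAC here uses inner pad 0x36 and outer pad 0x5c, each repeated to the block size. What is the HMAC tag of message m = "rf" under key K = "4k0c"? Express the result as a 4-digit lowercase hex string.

0294

Key "4k0c" = 34 6b 30 63 is 4 bytes ≤ B = 7; zero-pad to 7 bytes: K' = 34 6b 30 63 00 00 00.
K' ⊕ ipad = 02 5d 06 55 36 36 36.  K' ⊕ opad = 68 37 6c 3f 5c 5c 5c.
Inner input = (K'⊕ipad) ∥ m = 02 5d 06 55 36 36 36 ∥ 72 66.
Inner hash: sum = 2+93+6+85+54+54+54+114+102 = 564 → 02 34.
Outer input = (K'⊕opad) ∥ inner = 68 37 6c 3f 5c 5c 5c ∥ 02 34.
Outer hash (tag): sum = 104+55+108+63+92+92+92+2+52 = 660 → 02 94.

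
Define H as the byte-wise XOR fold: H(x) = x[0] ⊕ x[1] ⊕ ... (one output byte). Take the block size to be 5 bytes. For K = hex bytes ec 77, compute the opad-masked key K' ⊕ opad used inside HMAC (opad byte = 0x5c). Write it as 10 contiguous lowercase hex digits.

b02b5c5c5c

Key hex bytes ec 77 is 2 bytes ≤ B = 5; zero-pad to 5 bytes: K' = ec 77 00 00 00.
XOR each byte with 0x5c: ec⊕5c=b0, 77⊕5c=2b, 00⊕5c=5c, 00⊕5c=5c, 00⊕5c=5c.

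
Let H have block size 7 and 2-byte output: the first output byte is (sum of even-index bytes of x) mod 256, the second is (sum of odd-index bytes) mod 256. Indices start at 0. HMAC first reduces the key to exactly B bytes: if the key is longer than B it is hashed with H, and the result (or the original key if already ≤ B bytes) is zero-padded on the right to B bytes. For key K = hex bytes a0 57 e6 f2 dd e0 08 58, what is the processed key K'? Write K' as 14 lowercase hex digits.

|K| = 8 > B = 7, so first hash the key.
H(K): even-index sum = 619 mod 256 = 107; odd-index sum = 641 mod 256 = 129 → 6b 81.
Zero-pad H(K) = 6b 81 to 7 bytes: K' = 6b 81 00 00 00 00 00.

6b810000000000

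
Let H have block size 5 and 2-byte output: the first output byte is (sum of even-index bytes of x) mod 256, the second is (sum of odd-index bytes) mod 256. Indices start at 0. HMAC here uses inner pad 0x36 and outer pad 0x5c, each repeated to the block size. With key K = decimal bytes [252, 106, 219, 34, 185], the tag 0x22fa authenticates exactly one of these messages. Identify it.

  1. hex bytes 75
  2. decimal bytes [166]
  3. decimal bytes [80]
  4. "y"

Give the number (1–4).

Key decimal bytes [252, 106, 219, 34, 185] = fc 6a db 22 b9 is exactly B = 5 bytes: K' = fc 6a db 22 b9.
K' ⊕ ipad = ca 5c ed 14 8f; K' ⊕ opad = a0 36 87 7e e5.
m1: inner = H(ca 5c ed 14 8f 75) = 46 e5; tag = H(a0 36 87 7e e5 46 e5) = f1fa
m2: inner = H(ca 5c ed 14 8f a6) = 46 16; tag = H(a0 36 87 7e e5 46 16) = 22fa ← matches
m3: inner = H(ca 5c ed 14 8f 50) = 46 c0; tag = H(a0 36 87 7e e5 46 c0) = ccfa
m4: inner = H(ca 5c ed 14 8f 79) = 46 e9; tag = H(a0 36 87 7e e5 46 e9) = f5fa

2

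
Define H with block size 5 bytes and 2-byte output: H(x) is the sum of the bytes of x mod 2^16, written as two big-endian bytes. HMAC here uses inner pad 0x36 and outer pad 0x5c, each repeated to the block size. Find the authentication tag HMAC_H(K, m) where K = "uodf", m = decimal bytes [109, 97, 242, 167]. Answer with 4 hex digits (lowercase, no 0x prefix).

Key "uodf" = 75 6f 64 66 is 4 bytes ≤ B = 5; zero-pad to 5 bytes: K' = 75 6f 64 66 00.
K' ⊕ ipad = 43 59 52 50 36.  K' ⊕ opad = 29 33 38 3a 5c.
Inner input = (K'⊕ipad) ∥ m = 43 59 52 50 36 ∥ 6d 61 f2 a7.
Inner hash: sum = 67+89+82+80+54+109+97+242+167 = 987 → 03 db.
Outer input = (K'⊕opad) ∥ inner = 29 33 38 3a 5c ∥ 03 db.
Outer hash (tag): sum = 41+51+56+58+92+3+219 = 520 → 02 08.

0208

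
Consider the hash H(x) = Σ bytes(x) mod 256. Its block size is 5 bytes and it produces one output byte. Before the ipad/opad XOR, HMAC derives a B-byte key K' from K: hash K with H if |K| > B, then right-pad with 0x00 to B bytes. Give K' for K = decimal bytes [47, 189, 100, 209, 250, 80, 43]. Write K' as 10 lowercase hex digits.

9600000000

|K| = 7 > B = 5, so first hash the key.
H(K): sum = 47+189+100+209+250+80+43 = 918; mod 256 = 150 → 96.
Zero-pad H(K) = 96 to 5 bytes: K' = 96 00 00 00 00.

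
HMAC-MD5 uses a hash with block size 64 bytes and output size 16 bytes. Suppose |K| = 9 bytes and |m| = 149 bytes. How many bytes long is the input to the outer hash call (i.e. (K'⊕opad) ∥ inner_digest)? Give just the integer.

Key is 9 ≤ 64 bytes, zero-padded: |K'| = 64.
Outer input = (K'⊕opad) ∥ H(inner) → 64 + 16 = 80 bytes.

80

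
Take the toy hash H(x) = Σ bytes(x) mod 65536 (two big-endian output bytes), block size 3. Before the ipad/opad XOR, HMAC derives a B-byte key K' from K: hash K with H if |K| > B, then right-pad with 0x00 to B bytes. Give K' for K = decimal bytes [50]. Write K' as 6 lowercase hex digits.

Key decimal bytes [50] = 32 is 1 byte ≤ B = 3; zero-pad to 3 bytes: K' = 32 00 00.

320000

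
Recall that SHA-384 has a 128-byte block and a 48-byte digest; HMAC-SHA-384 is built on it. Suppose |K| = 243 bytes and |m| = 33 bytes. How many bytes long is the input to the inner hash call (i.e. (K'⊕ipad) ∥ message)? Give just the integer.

Key is 243 > 128 bytes, so it is hashed to 48 bytes then zero-padded to 128: |K'| = 128.
Inner input = (K'⊕ipad) ∥ m → 128 + 33 = 161 bytes.

161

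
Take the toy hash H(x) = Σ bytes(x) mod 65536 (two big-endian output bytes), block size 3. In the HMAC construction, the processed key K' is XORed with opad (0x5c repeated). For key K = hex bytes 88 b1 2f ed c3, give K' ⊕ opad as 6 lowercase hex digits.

Key hex bytes 88 b1 2f ed c3 is 5 bytes > B = 3, so hash it first: H(key) = 03 18, then zero-pad to 3 bytes: K' = 03 18 00.
XOR each byte with 0x5c: 03⊕5c=5f, 18⊕5c=44, 00⊕5c=5c.

5f445c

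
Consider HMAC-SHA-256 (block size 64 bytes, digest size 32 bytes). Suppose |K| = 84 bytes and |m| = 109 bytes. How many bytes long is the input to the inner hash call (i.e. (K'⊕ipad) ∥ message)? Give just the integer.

173

Key is 84 > 64 bytes, so it is hashed to 32 bytes then zero-padded to 64: |K'| = 64.
Inner input = (K'⊕ipad) ∥ m → 64 + 109 = 173 bytes.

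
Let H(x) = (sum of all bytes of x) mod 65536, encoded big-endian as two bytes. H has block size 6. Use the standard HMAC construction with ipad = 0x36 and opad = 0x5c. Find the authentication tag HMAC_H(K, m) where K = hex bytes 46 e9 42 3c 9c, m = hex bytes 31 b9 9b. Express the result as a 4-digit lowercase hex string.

Key hex bytes 46 e9 42 3c 9c is 5 bytes ≤ B = 6; zero-pad to 6 bytes: K' = 46 e9 42 3c 9c 00.
K' ⊕ ipad = 70 df 74 0a aa 36.  K' ⊕ opad = 1a b5 1e 60 c0 5c.
Inner input = (K'⊕ipad) ∥ m = 70 df 74 0a aa 36 ∥ 31 b9 9b.
Inner hash: sum = 112+223+116+10+170+54+49+185+155 = 1074 → 04 32.
Outer input = (K'⊕opad) ∥ inner = 1a b5 1e 60 c0 5c ∥ 04 32.
Outer hash (tag): sum = 26+181+30+96+192+92+4+50 = 671 → 02 9f.

029f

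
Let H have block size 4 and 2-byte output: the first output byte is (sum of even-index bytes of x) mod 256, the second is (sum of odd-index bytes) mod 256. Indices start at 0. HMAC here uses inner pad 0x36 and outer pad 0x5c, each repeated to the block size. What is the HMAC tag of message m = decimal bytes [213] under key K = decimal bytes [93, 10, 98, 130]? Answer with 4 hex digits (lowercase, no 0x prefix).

d324

Key decimal bytes [93, 10, 98, 130] = 5d 0a 62 82 is exactly B = 4 bytes: K' = 5d 0a 62 82.
K' ⊕ ipad = 6b 3c 54 b4.  K' ⊕ opad = 01 56 3e de.
Inner input = (K'⊕ipad) ∥ m = 6b 3c 54 b4 ∥ d5.
Inner hash: even-index sum = 404 mod 256 = 148; odd-index sum = 240 mod 256 = 240 → 94 f0.
Outer input = (K'⊕opad) ∥ inner = 01 56 3e de ∥ 94 f0.
Outer hash (tag): even-index sum = 211 mod 256 = 211; odd-index sum = 548 mod 256 = 36 → d3 24.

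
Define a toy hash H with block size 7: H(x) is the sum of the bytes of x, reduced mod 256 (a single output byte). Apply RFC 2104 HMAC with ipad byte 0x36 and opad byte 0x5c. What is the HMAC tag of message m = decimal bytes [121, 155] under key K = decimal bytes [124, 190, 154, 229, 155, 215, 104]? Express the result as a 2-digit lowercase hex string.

58

Key decimal bytes [124, 190, 154, 229, 155, 215, 104] = 7c be 9a e5 9b d7 68 is exactly B = 7 bytes: K' = 7c be 9a e5 9b d7 68.
K' ⊕ ipad = 4a 88 ac d3 ad e1 5e.  K' ⊕ opad = 20 e2 c6 b9 c7 8b 34.
Inner input = (K'⊕ipad) ∥ m = 4a 88 ac d3 ad e1 5e ∥ 79 9b.
Inner hash: sum = 74+136+172+211+173+225+94+121+155 = 1361; mod 256 = 81 → 51.
Outer input = (K'⊕opad) ∥ inner = 20 e2 c6 b9 c7 8b 34 ∥ 51.
Outer hash (tag): sum = 32+226+198+185+199+139+52+81 = 1112; mod 256 = 88 → 58.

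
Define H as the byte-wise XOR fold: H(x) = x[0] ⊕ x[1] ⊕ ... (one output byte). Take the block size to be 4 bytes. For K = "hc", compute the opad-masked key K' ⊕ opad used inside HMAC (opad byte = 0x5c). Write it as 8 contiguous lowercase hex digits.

Key "hc" = 68 63 is 2 bytes ≤ B = 4; zero-pad to 4 bytes: K' = 68 63 00 00.
XOR each byte with 0x5c: 68⊕5c=34, 63⊕5c=3f, 00⊕5c=5c, 00⊕5c=5c.

343f5c5c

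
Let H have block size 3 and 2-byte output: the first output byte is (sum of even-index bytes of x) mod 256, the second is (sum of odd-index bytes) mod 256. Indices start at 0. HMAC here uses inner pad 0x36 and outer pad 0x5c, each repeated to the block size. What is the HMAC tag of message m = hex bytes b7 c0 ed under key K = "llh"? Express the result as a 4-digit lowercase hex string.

Key "llh" = 6c 6c 68 is exactly B = 3 bytes: K' = 6c 6c 68.
K' ⊕ ipad = 5a 5a 5e.  K' ⊕ opad = 30 30 34.
Inner input = (K'⊕ipad) ∥ m = 5a 5a 5e ∥ b7 c0 ed.
Inner hash: even-index sum = 376 mod 256 = 120; odd-index sum = 510 mod 256 = 254 → 78 fe.
Outer input = (K'⊕opad) ∥ inner = 30 30 34 ∥ 78 fe.
Outer hash (tag): even-index sum = 354 mod 256 = 98; odd-index sum = 168 mod 256 = 168 → 62 a8.

62a8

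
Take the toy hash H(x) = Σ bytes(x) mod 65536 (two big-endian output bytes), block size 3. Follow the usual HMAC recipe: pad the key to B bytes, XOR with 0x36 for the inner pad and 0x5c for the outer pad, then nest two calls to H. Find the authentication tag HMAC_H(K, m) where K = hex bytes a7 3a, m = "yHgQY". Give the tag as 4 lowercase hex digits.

Key hex bytes a7 3a is 2 bytes ≤ B = 3; zero-pad to 3 bytes: K' = a7 3a 00.
K' ⊕ ipad = 91 0c 36.  K' ⊕ opad = fb 66 5c.
Inner input = (K'⊕ipad) ∥ m = 91 0c 36 ∥ 79 48 67 51 59.
Inner hash: sum = 145+12+54+121+72+103+81+89 = 677 → 02 a5.
Outer input = (K'⊕opad) ∥ inner = fb 66 5c ∥ 02 a5.
Outer hash (tag): sum = 251+102+92+2+165 = 612 → 02 64.

0264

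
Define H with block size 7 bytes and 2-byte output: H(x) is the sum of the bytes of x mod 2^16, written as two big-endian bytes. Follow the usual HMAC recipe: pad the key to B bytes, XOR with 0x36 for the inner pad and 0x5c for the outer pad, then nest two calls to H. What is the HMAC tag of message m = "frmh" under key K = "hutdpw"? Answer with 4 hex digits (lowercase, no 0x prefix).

0212

Key "hutdpw" = 68 75 74 64 70 77 is 6 bytes ≤ B = 7; zero-pad to 7 bytes: K' = 68 75 74 64 70 77 00.
K' ⊕ ipad = 5e 43 42 52 46 41 36.  K' ⊕ opad = 34 29 28 38 2c 2b 5c.
Inner input = (K'⊕ipad) ∥ m = 5e 43 42 52 46 41 36 ∥ 66 72 6d 68.
Inner hash: sum = 94+67+66+82+70+65+54+102+114+109+104 = 927 → 03 9f.
Outer input = (K'⊕opad) ∥ inner = 34 29 28 38 2c 2b 5c ∥ 03 9f.
Outer hash (tag): sum = 52+41+40+56+44+43+92+3+159 = 530 → 02 12.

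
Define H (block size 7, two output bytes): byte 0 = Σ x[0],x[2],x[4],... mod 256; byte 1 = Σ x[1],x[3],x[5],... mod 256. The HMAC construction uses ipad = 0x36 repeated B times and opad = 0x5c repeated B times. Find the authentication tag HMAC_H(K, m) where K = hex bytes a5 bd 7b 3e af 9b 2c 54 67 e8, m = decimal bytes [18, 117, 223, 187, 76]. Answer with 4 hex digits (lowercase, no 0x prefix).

Key hex bytes a5 bd 7b 3e af 9b 2c 54 67 e8 is 10 bytes > B = 7, so hash it first: H(key) = 62 d2, then zero-pad to 7 bytes: K' = 62 d2 00 00 00 00 00.
K' ⊕ ipad = 54 e4 36 36 36 36 36.  K' ⊕ opad = 3e 8e 5c 5c 5c 5c 5c.
Inner input = (K'⊕ipad) ∥ m = 54 e4 36 36 36 36 36 ∥ 12 75 df bb 4c.
Inner hash: even-index sum = 550 mod 256 = 38; odd-index sum = 653 mod 256 = 141 → 26 8d.
Outer input = (K'⊕opad) ∥ inner = 3e 8e 5c 5c 5c 5c 5c ∥ 26 8d.
Outer hash (tag): even-index sum = 479 mod 256 = 223; odd-index sum = 364 mod 256 = 108 → df 6c.

df6c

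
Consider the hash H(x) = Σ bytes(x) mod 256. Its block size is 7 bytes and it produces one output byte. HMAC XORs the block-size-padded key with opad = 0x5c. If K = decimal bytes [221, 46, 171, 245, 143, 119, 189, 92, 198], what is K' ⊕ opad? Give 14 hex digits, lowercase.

cc5c5c5c5c5c5c

Key decimal bytes [221, 46, 171, 245, 143, 119, 189, 92, 198] = dd 2e ab f5 8f 77 bd 5c c6 is 9 bytes > B = 7, so hash it first: H(key) = 90, then zero-pad to 7 bytes: K' = 90 00 00 00 00 00 00.
XOR each byte with 0x5c: 90⊕5c=cc, 00⊕5c=5c, 00⊕5c=5c, 00⊕5c=5c, 00⊕5c=5c, 00⊕5c=5c, 00⊕5c=5c.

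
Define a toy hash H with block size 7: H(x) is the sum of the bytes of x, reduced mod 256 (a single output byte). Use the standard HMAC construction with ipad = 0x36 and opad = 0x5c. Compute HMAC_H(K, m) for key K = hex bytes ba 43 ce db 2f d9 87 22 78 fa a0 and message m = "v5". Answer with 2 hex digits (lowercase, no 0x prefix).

Key hex bytes ba 43 ce db 2f d9 87 22 78 fa a0 is 11 bytes > B = 7, so hash it first: H(key) = 69, then zero-pad to 7 bytes: K' = 69 00 00 00 00 00 00.
K' ⊕ ipad = 5f 36 36 36 36 36 36.  K' ⊕ opad = 35 5c 5c 5c 5c 5c 5c.
Inner input = (K'⊕ipad) ∥ m = 5f 36 36 36 36 36 36 ∥ 76 35.
Inner hash: sum = 95+54+54+54+54+54+54+118+53 = 590; mod 256 = 78 → 4e.
Outer input = (K'⊕opad) ∥ inner = 35 5c 5c 5c 5c 5c 5c ∥ 4e.
Outer hash (tag): sum = 53+92+92+92+92+92+92+78 = 683; mod 256 = 171 → ab.

ab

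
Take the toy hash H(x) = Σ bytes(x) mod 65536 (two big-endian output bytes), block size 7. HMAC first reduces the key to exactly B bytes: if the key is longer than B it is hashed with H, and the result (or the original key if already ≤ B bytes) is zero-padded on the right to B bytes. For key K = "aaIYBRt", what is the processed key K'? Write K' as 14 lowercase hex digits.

61614959425274

Key "aaIYBRt" = 61 61 49 59 42 52 74 is exactly B = 7 bytes: K' = 61 61 49 59 42 52 74.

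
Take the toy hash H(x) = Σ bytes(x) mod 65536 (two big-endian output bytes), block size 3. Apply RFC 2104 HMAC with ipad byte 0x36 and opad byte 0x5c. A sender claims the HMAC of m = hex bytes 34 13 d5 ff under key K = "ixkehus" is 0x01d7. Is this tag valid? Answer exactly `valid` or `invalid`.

valid

Key "ixkehus" = 69 78 6b 65 68 75 73 is 7 bytes > B = 3, so hash it first: H(key) = 03 01, then zero-pad to 3 bytes: K' = 03 01 00.
K' ⊕ ipad = 35 37 36; K' ⊕ opad = 5f 5d 5c.
Inner hash: sum = 53+55+54+52+19+213+255 = 701 → 02 bd.
Outer hash (recomputed tag): sum = 95+93+92+2+189 = 471 → 01 d7.
Recomputed tag = 01d7; claimed = 01d7 → match.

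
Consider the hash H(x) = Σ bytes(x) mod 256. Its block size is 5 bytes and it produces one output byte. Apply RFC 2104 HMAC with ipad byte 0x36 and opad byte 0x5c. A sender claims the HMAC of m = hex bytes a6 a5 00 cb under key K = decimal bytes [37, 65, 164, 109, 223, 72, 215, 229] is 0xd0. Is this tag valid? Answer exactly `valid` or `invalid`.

valid

Key decimal bytes [37, 65, 164, 109, 223, 72, 215, 229] = 25 41 a4 6d df 48 d7 e5 is 8 bytes > B = 5, so hash it first: H(key) = 5a, then zero-pad to 5 bytes: K' = 5a 00 00 00 00.
K' ⊕ ipad = 6c 36 36 36 36; K' ⊕ opad = 06 5c 5c 5c 5c.
Inner hash: sum = 108+54+54+54+54+166+165+0+203 = 858; mod 256 = 90 → 5a.
Outer hash (recomputed tag): sum = 6+92+92+92+92+90 = 464; mod 256 = 208 → d0.
Recomputed tag = d0; claimed = d0 → match.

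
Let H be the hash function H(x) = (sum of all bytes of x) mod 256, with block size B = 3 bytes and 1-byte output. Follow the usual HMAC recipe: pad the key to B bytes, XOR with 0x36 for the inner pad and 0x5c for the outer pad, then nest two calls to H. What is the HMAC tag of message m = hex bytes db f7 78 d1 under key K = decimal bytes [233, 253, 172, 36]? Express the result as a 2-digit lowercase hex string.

a9

Key decimal bytes [233, 253, 172, 36] = e9 fd ac 24 is 4 bytes > B = 3, so hash it first: H(key) = b6, then zero-pad to 3 bytes: K' = b6 00 00.
K' ⊕ ipad = 80 36 36.  K' ⊕ opad = ea 5c 5c.
Inner input = (K'⊕ipad) ∥ m = 80 36 36 ∥ db f7 78 d1.
Inner hash: sum = 128+54+54+219+247+120+209 = 1031; mod 256 = 7 → 07.
Outer input = (K'⊕opad) ∥ inner = ea 5c 5c ∥ 07.
Outer hash (tag): sum = 234+92+92+7 = 425; mod 256 = 169 → a9.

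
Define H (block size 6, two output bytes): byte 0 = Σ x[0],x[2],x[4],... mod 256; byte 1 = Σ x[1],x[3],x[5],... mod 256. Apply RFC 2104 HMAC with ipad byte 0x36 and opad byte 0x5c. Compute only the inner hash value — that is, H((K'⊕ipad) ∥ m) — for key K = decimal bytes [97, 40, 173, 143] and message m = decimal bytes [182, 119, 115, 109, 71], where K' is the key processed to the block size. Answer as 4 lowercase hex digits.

Key decimal bytes [97, 40, 173, 143] = 61 28 ad 8f is 4 bytes ≤ B = 6; zero-pad to 6 bytes: K' = 61 28 ad 8f 00 00.
K' ⊕ ipad = 57 1e 9b b9 36 36.
Inner input = 57 1e 9b b9 36 36 ∥ b6 77 73 6d 47.
Inner hash: even-index sum = 664 mod 256 = 152; odd-index sum = 497 mod 256 = 241 → 98 f1.

98f1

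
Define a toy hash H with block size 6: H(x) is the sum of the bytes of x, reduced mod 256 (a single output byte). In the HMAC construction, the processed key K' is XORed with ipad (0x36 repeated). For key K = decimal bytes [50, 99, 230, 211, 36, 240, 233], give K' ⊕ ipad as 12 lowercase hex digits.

7d3636363636

Key decimal bytes [50, 99, 230, 211, 36, 240, 233] = 32 63 e6 d3 24 f0 e9 is 7 bytes > B = 6, so hash it first: H(key) = 4b, then zero-pad to 6 bytes: K' = 4b 00 00 00 00 00.
XOR each byte with 0x36: 4b⊕36=7d, 00⊕36=36, 00⊕36=36, 00⊕36=36, 00⊕36=36, 00⊕36=36.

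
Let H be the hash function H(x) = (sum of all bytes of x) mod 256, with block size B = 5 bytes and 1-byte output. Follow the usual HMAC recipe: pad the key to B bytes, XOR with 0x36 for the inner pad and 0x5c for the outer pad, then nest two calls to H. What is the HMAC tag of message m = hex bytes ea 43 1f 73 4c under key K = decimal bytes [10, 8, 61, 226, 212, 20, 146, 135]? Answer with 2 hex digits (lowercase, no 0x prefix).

c5

Key decimal bytes [10, 8, 61, 226, 212, 20, 146, 135] = 0a 08 3d e2 d4 14 92 87 is 8 bytes > B = 5, so hash it first: H(key) = 32, then zero-pad to 5 bytes: K' = 32 00 00 00 00.
K' ⊕ ipad = 04 36 36 36 36.  K' ⊕ opad = 6e 5c 5c 5c 5c.
Inner input = (K'⊕ipad) ∥ m = 04 36 36 36 36 ∥ ea 43 1f 73 4c.
Inner hash: sum = 4+54+54+54+54+234+67+31+115+76 = 743; mod 256 = 231 → e7.
Outer input = (K'⊕opad) ∥ inner = 6e 5c 5c 5c 5c ∥ e7.
Outer hash (tag): sum = 110+92+92+92+92+231 = 709; mod 256 = 197 → c5.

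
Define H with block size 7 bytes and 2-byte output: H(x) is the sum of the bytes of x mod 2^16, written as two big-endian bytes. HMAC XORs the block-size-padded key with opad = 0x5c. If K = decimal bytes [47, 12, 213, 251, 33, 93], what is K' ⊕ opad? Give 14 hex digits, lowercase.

Key decimal bytes [47, 12, 213, 251, 33, 93] = 2f 0c d5 fb 21 5d is 6 bytes ≤ B = 7; zero-pad to 7 bytes: K' = 2f 0c d5 fb 21 5d 00.
XOR each byte with 0x5c: 2f⊕5c=73, 0c⊕5c=50, d5⊕5c=89, fb⊕5c=a7, 21⊕5c=7d, 5d⊕5c=01, 00⊕5c=5c.

735089a77d015c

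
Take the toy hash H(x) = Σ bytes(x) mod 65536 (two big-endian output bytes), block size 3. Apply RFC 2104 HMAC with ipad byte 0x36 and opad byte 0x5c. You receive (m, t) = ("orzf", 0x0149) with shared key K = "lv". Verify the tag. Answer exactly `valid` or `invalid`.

valid

Key "lv" = 6c 76 is 2 bytes ≤ B = 3; zero-pad to 3 bytes: K' = 6c 76 00.
K' ⊕ ipad = 5a 40 36; K' ⊕ opad = 30 2a 5c.
Inner hash: sum = 90+64+54+111+114+122+102 = 657 → 02 91.
Outer hash (recomputed tag): sum = 48+42+92+2+145 = 329 → 01 49.
Recomputed tag = 0149; claimed = 0149 → match.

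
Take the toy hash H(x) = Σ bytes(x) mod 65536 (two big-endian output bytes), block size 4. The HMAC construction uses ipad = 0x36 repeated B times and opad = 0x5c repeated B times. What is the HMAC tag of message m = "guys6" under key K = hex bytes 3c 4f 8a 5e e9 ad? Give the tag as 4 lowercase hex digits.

Key hex bytes 3c 4f 8a 5e e9 ad is 6 bytes > B = 4, so hash it first: H(key) = 03 09, then zero-pad to 4 bytes: K' = 03 09 00 00.
K' ⊕ ipad = 35 3f 36 36.  K' ⊕ opad = 5f 55 5c 5c.
Inner input = (K'⊕ipad) ∥ m = 35 3f 36 36 ∥ 67 75 79 73 36.
Inner hash: sum = 53+63+54+54+103+117+121+115+54 = 734 → 02 de.
Outer input = (K'⊕opad) ∥ inner = 5f 55 5c 5c ∥ 02 de.
Outer hash (tag): sum = 95+85+92+92+2+222 = 588 → 02 4c.

024c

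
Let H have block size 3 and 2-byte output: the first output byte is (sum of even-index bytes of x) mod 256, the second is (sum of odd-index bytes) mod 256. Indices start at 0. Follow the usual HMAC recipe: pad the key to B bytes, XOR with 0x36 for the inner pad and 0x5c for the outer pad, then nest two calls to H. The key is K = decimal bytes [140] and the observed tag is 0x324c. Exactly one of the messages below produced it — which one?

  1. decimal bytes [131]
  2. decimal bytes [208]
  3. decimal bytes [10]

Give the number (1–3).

Key decimal bytes [140] = 8c is 1 byte ≤ B = 3; zero-pad to 3 bytes: K' = 8c 00 00.
K' ⊕ ipad = ba 36 36; K' ⊕ opad = d0 5c 5c.
m1: inner = H(ba 36 36 83) = f0 b9; tag = H(d0 5c 5c f0 b9) = e54c
m2: inner = H(ba 36 36 d0) = f0 06; tag = H(d0 5c 5c f0 06) = 324c ← matches
m3: inner = H(ba 36 36 0a) = f0 40; tag = H(d0 5c 5c f0 40) = 6c4c

2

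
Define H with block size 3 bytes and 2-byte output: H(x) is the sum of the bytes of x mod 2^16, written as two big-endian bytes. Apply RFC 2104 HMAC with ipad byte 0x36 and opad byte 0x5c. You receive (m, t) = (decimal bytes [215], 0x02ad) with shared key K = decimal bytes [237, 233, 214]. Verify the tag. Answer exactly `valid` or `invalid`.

invalid

Key decimal bytes [237, 233, 214] = ed e9 d6 is exactly B = 3 bytes: K' = ed e9 d6.
K' ⊕ ipad = db df e0; K' ⊕ opad = b1 b5 8a.
Inner hash: sum = 219+223+224+215 = 881 → 03 71.
Outer hash (recomputed tag): sum = 177+181+138+3+113 = 612 → 02 64.
Recomputed tag = 0264; claimed = 02ad → mismatch.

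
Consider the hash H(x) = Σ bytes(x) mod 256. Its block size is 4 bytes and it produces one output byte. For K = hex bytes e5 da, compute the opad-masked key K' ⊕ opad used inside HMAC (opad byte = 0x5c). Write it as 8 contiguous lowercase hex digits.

Key hex bytes e5 da is 2 bytes ≤ B = 4; zero-pad to 4 bytes: K' = e5 da 00 00.
XOR each byte with 0x5c: e5⊕5c=b9, da⊕5c=86, 00⊕5c=5c, 00⊕5c=5c.

b9865c5c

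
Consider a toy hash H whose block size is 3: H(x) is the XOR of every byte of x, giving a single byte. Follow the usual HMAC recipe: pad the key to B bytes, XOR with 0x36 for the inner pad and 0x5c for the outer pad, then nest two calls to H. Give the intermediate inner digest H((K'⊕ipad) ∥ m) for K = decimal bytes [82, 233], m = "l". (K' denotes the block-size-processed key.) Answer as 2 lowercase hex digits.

e1

Key decimal bytes [82, 233] = 52 e9 is 2 bytes ≤ B = 3; zero-pad to 3 bytes: K' = 52 e9 00.
K' ⊕ ipad = 64 df 36.
Inner input = 64 df 36 ∥ 6c.
Inner hash: XOR 64⊕df⊕36⊕6c = e1.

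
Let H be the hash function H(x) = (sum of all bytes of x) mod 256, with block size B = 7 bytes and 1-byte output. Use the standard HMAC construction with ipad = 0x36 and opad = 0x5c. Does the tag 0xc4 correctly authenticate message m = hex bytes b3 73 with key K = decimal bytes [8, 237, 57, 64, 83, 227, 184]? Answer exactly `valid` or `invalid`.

valid

Key decimal bytes [8, 237, 57, 64, 83, 227, 184] = 08 ed 39 40 53 e3 b8 is exactly B = 7 bytes: K' = 08 ed 39 40 53 e3 b8.
K' ⊕ ipad = 3e db 0f 76 65 d5 8e; K' ⊕ opad = 54 b1 65 1c 0f bf e4.
Inner hash: sum = 62+219+15+118+101+213+142+179+115 = 1164; mod 256 = 140 → 8c.
Outer hash (recomputed tag): sum = 84+177+101+28+15+191+228+140 = 964; mod 256 = 196 → c4.
Recomputed tag = c4; claimed = c4 → match.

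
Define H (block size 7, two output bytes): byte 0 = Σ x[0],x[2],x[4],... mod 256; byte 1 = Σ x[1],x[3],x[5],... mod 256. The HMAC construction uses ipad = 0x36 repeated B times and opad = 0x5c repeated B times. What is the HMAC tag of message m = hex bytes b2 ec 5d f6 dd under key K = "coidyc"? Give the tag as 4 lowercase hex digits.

Key "coidyc" = 63 6f 69 64 79 63 is 6 bytes ≤ B = 7; zero-pad to 7 bytes: K' = 63 6f 69 64 79 63 00.
K' ⊕ ipad = 55 59 5f 52 4f 55 36.  K' ⊕ opad = 3f 33 35 38 25 3f 5c.
Inner input = (K'⊕ipad) ∥ m = 55 59 5f 52 4f 55 36 ∥ b2 ec 5d f6 dd.
Inner hash: even-index sum = 795 mod 256 = 27; odd-index sum = 748 mod 256 = 236 → 1b ec.
Outer input = (K'⊕opad) ∥ inner = 3f 33 35 38 25 3f 5c ∥ 1b ec.
Outer hash (tag): even-index sum = 481 mod 256 = 225; odd-index sum = 197 mod 256 = 197 → e1 c5.

e1c5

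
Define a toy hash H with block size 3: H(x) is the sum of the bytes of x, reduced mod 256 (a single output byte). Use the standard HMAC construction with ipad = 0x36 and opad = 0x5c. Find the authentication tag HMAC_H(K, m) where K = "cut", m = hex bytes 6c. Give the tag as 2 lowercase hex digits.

d6

Key "cut" = 63 75 74 is exactly B = 3 bytes: K' = 63 75 74.
K' ⊕ ipad = 55 43 42.  K' ⊕ opad = 3f 29 28.
Inner input = (K'⊕ipad) ∥ m = 55 43 42 ∥ 6c.
Inner hash: sum = 85+67+66+108 = 326; mod 256 = 70 → 46.
Outer input = (K'⊕opad) ∥ inner = 3f 29 28 ∥ 46.
Outer hash (tag): sum = 63+41+40+70 = 214 → d6.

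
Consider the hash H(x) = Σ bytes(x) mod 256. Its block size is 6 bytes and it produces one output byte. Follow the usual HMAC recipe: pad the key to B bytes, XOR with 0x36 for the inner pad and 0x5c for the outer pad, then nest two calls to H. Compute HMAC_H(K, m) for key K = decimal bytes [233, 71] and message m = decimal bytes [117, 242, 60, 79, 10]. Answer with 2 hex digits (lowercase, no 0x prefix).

64

Key decimal bytes [233, 71] = e9 47 is 2 bytes ≤ B = 6; zero-pad to 6 bytes: K' = e9 47 00 00 00 00.
K' ⊕ ipad = df 71 36 36 36 36.  K' ⊕ opad = b5 1b 5c 5c 5c 5c.
Inner input = (K'⊕ipad) ∥ m = df 71 36 36 36 36 ∥ 75 f2 3c 4f 0a.
Inner hash: sum = 223+113+54+54+54+54+117+242+60+79+10 = 1060; mod 256 = 36 → 24.
Outer input = (K'⊕opad) ∥ inner = b5 1b 5c 5c 5c 5c ∥ 24.
Outer hash (tag): sum = 181+27+92+92+92+92+36 = 612; mod 256 = 100 → 64.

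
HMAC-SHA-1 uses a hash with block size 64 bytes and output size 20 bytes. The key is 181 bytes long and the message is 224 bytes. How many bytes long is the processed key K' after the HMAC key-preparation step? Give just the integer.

Key is 181 > 64 bytes, so it is hashed to 20 bytes then zero-padded to 64: |K'| = 64.

64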